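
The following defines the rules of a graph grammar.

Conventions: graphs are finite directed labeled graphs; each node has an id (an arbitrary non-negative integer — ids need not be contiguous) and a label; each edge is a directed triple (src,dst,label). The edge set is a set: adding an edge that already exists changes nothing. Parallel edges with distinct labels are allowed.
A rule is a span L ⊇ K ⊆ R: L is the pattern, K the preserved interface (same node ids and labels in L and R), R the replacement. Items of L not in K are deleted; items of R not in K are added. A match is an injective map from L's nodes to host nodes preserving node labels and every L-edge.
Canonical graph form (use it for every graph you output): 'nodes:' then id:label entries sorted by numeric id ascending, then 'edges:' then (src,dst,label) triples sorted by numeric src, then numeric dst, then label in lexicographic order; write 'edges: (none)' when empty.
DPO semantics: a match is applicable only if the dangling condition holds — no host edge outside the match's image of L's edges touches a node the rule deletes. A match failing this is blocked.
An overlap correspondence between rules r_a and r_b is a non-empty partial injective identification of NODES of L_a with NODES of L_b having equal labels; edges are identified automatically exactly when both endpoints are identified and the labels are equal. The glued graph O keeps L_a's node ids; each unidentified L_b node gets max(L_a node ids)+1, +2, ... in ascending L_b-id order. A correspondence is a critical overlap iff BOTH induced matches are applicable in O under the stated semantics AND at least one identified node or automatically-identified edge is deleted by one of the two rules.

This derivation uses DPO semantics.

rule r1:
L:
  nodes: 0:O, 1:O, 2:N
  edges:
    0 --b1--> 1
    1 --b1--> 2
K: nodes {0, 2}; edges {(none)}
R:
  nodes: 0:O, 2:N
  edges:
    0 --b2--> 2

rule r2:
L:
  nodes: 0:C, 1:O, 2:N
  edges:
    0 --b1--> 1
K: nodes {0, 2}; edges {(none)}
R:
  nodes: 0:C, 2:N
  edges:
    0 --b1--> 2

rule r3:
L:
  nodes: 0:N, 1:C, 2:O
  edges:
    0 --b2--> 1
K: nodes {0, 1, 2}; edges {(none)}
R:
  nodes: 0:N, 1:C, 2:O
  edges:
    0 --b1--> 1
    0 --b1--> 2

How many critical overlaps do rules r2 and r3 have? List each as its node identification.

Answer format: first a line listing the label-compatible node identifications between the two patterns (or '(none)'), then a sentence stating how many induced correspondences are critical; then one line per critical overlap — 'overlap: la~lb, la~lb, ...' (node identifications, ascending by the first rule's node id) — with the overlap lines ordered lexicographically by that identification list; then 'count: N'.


label-compatible node identifications between L(r2) and L(r3): 0~1, 1~2, 2~0
4 of the induced correspondences are critical overlaps of r2 and r3.
overlap: 0~1, 1~2
overlap: 0~1, 1~2, 2~0
overlap: 1~2
overlap: 1~2, 2~0
count: 4


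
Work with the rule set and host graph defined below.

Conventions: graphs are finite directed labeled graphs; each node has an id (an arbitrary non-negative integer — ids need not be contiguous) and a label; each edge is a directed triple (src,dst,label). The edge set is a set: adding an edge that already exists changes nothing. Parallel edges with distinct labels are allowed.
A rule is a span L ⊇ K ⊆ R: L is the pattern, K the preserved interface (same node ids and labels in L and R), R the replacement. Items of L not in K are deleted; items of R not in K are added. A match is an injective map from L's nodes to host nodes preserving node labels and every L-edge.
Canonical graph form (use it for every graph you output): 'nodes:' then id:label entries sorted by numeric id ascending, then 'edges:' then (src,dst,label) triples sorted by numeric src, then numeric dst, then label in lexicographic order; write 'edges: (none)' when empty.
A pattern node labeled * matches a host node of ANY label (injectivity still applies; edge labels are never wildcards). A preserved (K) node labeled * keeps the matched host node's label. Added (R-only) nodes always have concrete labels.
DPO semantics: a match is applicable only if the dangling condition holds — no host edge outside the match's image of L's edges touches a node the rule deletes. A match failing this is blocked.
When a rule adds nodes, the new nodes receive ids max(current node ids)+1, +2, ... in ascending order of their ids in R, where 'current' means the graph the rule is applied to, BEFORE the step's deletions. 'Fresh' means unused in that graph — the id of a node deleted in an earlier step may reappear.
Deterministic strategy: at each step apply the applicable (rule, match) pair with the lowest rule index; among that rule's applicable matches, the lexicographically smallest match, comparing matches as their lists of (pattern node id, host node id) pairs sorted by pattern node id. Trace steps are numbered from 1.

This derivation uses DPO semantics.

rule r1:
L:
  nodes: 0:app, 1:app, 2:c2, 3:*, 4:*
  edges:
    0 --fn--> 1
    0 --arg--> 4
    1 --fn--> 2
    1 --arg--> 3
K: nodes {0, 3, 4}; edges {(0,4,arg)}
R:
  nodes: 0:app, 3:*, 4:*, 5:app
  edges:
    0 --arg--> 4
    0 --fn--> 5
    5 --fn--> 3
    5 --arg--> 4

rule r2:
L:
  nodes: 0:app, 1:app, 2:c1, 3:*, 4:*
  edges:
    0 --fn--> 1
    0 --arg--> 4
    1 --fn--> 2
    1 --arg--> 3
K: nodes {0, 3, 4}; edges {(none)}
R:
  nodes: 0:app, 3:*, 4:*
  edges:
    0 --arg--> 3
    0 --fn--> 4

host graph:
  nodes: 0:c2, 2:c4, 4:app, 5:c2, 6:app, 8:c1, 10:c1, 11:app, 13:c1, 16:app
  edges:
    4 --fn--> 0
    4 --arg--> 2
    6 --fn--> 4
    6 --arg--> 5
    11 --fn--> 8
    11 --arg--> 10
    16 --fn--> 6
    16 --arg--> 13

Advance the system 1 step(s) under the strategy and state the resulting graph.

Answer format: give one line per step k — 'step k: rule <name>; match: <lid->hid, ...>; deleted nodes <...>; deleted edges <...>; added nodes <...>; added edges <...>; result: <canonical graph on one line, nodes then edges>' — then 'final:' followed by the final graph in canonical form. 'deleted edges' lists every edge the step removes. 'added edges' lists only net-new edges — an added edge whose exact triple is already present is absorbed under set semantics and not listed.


step 1: rule r1; match: 0->6, 1->4, 2->0, 3->2, 4->5; deleted nodes 0, 4; deleted edges (4,0,fn); (4,2,arg); (6,4,fn); added nodes 17; added edges (6,17,fn); (17,2,fn); (17,5,arg); result: nodes: 2:c4, 5:c2, 6:app, 8:c1, 10:c1, 11:app, 13:c1, 16:app, 17:app edges: (6,5,arg); (6,17,fn); (11,8,fn); (11,10,arg); (16,6,fn); (16,13,arg); (17,2,fn); (17,5,arg)
final:
nodes: 2:c4, 5:c2, 6:app, 8:c1, 10:c1, 11:app, 13:c1, 16:app, 17:app
edges: (6,5,arg); (6,17,fn); (11,8,fn); (11,10,arg); (16,6,fn); (16,13,arg); (17,2,fn); (17,5,arg)


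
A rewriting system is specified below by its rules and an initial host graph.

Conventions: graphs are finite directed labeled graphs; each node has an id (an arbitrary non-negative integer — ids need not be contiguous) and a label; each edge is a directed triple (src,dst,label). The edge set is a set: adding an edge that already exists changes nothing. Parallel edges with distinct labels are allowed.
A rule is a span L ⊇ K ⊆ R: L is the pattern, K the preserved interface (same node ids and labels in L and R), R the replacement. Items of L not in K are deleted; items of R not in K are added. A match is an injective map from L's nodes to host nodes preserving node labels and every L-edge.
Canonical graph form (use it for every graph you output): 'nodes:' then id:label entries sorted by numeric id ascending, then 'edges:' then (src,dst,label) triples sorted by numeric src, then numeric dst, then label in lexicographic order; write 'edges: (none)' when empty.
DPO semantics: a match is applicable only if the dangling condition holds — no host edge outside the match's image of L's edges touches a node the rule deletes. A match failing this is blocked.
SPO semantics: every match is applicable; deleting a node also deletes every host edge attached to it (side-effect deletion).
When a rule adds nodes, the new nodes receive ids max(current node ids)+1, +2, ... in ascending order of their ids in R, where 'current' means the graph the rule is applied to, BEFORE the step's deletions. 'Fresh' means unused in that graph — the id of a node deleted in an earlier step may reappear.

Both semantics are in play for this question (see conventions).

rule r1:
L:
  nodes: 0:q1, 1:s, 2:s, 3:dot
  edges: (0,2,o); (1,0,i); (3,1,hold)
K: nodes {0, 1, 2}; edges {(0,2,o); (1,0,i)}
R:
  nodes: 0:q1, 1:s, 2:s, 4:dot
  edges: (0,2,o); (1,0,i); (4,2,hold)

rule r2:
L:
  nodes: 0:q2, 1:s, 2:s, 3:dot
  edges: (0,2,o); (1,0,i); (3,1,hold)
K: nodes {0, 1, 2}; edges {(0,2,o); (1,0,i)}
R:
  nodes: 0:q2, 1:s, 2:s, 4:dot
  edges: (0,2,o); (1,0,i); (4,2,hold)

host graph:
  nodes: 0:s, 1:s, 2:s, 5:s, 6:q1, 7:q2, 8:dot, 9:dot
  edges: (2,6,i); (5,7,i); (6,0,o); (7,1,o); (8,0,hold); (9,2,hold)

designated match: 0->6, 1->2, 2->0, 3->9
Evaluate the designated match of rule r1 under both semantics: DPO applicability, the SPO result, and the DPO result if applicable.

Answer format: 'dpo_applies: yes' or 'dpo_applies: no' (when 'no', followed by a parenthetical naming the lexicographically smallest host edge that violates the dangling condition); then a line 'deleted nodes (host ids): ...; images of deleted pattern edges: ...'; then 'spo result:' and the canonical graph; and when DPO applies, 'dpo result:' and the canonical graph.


dpo_applies: yes
deleted nodes (host ids): 9; images of deleted pattern edges: (9,2,hold)
spo result:
nodes: 0:s, 1:s, 2:s, 5:s, 6:q1, 7:q2, 8:dot, 10:dot
edges: (2,6,i); (5,7,i); (6,0,o); (7,1,o); (8,0,hold); (10,0,hold)
dpo result:
nodes: 0:s, 1:s, 2:s, 5:s, 6:q1, 7:q2, 8:dot, 10:dot
edges: (2,6,i); (5,7,i); (6,0,o); (7,1,o); (8,0,hold); (10,0,hold)


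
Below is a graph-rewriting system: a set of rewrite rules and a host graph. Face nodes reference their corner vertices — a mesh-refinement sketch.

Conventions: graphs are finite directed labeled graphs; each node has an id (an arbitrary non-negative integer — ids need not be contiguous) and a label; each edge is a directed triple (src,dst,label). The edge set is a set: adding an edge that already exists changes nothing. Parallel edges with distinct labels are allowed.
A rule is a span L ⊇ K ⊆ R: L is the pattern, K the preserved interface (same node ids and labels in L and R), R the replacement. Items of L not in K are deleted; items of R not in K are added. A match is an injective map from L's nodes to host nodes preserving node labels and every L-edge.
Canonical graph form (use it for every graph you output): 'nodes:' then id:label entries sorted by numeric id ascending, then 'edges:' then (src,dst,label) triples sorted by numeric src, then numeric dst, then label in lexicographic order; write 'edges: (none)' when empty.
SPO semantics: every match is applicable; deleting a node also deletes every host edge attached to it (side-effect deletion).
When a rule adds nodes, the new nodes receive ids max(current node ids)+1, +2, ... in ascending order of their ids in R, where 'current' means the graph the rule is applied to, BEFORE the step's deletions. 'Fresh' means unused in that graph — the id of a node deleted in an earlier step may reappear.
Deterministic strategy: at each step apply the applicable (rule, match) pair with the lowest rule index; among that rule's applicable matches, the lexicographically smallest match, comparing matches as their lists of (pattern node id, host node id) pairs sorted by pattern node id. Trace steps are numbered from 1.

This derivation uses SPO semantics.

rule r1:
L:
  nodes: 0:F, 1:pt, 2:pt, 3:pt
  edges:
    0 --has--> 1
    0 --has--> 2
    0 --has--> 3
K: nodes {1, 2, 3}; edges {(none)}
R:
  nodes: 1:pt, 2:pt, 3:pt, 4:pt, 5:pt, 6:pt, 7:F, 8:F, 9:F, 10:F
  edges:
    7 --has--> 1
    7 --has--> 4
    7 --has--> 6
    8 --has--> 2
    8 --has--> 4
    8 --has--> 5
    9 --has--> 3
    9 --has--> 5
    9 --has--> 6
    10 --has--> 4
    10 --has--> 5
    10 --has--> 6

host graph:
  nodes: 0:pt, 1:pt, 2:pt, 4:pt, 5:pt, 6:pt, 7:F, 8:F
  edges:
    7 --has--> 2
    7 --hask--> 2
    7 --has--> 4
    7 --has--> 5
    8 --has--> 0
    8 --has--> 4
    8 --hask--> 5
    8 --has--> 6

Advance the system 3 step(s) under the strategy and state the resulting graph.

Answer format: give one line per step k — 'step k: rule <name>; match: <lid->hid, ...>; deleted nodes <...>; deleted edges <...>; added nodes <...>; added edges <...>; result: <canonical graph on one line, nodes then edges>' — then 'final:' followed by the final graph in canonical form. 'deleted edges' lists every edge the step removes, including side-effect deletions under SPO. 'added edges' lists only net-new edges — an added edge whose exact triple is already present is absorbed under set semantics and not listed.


step 1: rule r1; match: 0->7, 1->2, 2->4, 3->5; deleted nodes 7; deleted edges (7,2,has); (7,2,hask); (7,4,has); (7,5,has); added nodes 9, 10, 11, 12, 13, 14, 15; added edges (12,2,has); (12,9,has); (12,11,has); (13,4,has); (13,9,has); (13,10,has); (14,5,has); (14,10,has); (14,11,has); (15,9,has); (15,10,has); (15,11,has); result: nodes: 0:pt, 1:pt, 2:pt, 4:pt, 5:pt, 6:pt, 8:F, 9:pt, 10:pt, 11:pt, 12:F, 13:F, 14:F, 15:F edges: (8,0,has); (8,4,has); (8,5,hask); (8,6,has); (12,2,has); (12,9,has); (12,11,has); (13,4,has); (13,9,has); (13,10,has); (14,5,has); (14,10,has); (14,11,has); (15,9,has); (15,10,has); (15,11,has)
step 2: rule r1; match: 0->8, 1->0, 2->4, 3->6; deleted nodes 8; deleted edges (8,0,has); (8,4,has); (8,5,hask); (8,6,has); added nodes 16, 17, 18, 19, 20, 21, 22; added edges (19,0,has); (19,16,has); (19,18,has); (20,4,has); (20,16,has); (20,17,has); (21,6,has); (21,17,has); (21,18,has); (22,16,has); (22,17,has); (22,18,has); result: nodes: 0:pt, 1:pt, 2:pt, 4:pt, 5:pt, 6:pt, 9:pt, 10:pt, 11:pt, 12:F, 13:F, 14:F, 15:F, 16:pt, 17:pt, 18:pt, 19:F, 20:F, 21:F, 22:F edges: (12,2,has); (12,9,has); (12,11,has); (13,4,has); (13,9,has); (13,10,has); (14,5,has); (14,10,has); (14,11,has); (15,9,has); (15,10,has); (15,11,has); (19,0,has); (19,16,has); (19,18,has); (20,4,has); (20,16,has); (20,17,has); (21,6,has); (21,17,has); (21,18,has); (22,16,has); (22,17,has); (22,18,has)
step 3: rule r1; match: 0->12, 1->2, 2->9, 3->11; deleted nodes 12; deleted edges (12,2,has); (12,9,has); (12,11,has); added nodes 23, 24, 25, 26, 27, 28, 29; added edges (26,2,has); (26,23,has); (26,25,has); (27,9,has); (27,23,has); (27,24,has); (28,11,has); (28,24,has); (28,25,has); (29,23,has); (29,24,has); (29,25,has); result: nodes: 0:pt, 1:pt, 2:pt, 4:pt, 5:pt, 6:pt, 9:pt, 10:pt, 11:pt, 13:F, 14:F, 15:F, 16:pt, 17:pt, 18:pt, 19:F, 20:F, 21:F, 22:F, 23:pt, 24:pt, 25:pt, 26:F, 27:F, 28:F, 29:F edges: (13,4,has); (13,9,has); (13,10,has); (14,5,has); (14,10,has); (14,11,has); (15,9,has); (15,10,has); (15,11,has); (19,0,has); (19,16,has); (19,18,has); (20,4,has); (20,16,has); (20,17,has); (21,6,has); (21,17,has); (21,18,has); (22,16,has); (22,17,has); (22,18,has); (26,2,has); (26,23,has); (26,25,has); (27,9,has); (27,23,has); (27,24,has); (28,11,has); (28,24,has); (28,25,has); (29,23,has); (29,24,has); (29,25,has)
final:
nodes: 0:pt, 1:pt, 2:pt, 4:pt, 5:pt, 6:pt, 9:pt, 10:pt, 11:pt, 13:F, 14:F, 15:F, 16:pt, 17:pt, 18:pt, 19:F, 20:F, 21:F, 22:F, 23:pt, 24:pt, 25:pt, 26:F, 27:F, 28:F, 29:F
edges: (13,4,has); (13,9,has); (13,10,has); (14,5,has); (14,10,has); (14,11,has); (15,9,has); (15,10,has); (15,11,has); (19,0,has); (19,16,has); (19,18,has); (20,4,has); (20,16,has); (20,17,has); (21,6,has); (21,17,has); (21,18,has); (22,16,has); (22,17,has); (22,18,has); (26,2,has); (26,23,has); (26,25,has); (27,9,has); (27,23,has); (27,24,has); (28,11,has); (28,24,has); (28,25,has); (29,23,has); (29,24,has); (29,25,has)


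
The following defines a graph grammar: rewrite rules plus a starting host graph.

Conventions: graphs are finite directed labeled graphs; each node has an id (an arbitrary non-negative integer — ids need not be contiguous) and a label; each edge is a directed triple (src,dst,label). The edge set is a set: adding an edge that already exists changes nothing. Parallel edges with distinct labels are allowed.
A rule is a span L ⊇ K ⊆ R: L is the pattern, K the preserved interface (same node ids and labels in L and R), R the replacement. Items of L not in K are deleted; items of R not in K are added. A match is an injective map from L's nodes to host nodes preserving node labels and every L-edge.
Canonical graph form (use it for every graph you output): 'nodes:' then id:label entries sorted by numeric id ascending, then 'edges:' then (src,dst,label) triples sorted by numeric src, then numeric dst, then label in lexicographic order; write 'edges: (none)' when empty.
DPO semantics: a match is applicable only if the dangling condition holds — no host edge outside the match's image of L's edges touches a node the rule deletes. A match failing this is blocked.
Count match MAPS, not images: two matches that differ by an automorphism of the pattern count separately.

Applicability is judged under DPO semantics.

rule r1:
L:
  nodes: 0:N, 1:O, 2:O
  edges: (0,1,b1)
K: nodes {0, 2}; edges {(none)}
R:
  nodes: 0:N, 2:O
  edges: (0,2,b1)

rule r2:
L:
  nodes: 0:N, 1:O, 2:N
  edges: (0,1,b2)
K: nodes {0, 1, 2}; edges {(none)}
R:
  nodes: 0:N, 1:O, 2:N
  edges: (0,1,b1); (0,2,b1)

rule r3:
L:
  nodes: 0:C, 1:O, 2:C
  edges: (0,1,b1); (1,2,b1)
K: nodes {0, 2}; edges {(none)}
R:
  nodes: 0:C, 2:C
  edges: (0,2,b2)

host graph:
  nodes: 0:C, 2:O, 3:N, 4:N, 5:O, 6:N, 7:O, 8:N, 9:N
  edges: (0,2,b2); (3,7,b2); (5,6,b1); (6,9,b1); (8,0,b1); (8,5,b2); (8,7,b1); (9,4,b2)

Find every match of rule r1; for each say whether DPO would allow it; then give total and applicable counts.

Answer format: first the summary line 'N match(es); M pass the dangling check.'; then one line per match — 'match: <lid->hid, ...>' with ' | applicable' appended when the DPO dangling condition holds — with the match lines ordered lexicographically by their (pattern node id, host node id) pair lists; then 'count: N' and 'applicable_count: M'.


2 match(es); 0 pass the dangling check.
match: 0->8, 1->7, 2->2
match: 0->8, 1->7, 2->5
count: 2
applicable_count: 0


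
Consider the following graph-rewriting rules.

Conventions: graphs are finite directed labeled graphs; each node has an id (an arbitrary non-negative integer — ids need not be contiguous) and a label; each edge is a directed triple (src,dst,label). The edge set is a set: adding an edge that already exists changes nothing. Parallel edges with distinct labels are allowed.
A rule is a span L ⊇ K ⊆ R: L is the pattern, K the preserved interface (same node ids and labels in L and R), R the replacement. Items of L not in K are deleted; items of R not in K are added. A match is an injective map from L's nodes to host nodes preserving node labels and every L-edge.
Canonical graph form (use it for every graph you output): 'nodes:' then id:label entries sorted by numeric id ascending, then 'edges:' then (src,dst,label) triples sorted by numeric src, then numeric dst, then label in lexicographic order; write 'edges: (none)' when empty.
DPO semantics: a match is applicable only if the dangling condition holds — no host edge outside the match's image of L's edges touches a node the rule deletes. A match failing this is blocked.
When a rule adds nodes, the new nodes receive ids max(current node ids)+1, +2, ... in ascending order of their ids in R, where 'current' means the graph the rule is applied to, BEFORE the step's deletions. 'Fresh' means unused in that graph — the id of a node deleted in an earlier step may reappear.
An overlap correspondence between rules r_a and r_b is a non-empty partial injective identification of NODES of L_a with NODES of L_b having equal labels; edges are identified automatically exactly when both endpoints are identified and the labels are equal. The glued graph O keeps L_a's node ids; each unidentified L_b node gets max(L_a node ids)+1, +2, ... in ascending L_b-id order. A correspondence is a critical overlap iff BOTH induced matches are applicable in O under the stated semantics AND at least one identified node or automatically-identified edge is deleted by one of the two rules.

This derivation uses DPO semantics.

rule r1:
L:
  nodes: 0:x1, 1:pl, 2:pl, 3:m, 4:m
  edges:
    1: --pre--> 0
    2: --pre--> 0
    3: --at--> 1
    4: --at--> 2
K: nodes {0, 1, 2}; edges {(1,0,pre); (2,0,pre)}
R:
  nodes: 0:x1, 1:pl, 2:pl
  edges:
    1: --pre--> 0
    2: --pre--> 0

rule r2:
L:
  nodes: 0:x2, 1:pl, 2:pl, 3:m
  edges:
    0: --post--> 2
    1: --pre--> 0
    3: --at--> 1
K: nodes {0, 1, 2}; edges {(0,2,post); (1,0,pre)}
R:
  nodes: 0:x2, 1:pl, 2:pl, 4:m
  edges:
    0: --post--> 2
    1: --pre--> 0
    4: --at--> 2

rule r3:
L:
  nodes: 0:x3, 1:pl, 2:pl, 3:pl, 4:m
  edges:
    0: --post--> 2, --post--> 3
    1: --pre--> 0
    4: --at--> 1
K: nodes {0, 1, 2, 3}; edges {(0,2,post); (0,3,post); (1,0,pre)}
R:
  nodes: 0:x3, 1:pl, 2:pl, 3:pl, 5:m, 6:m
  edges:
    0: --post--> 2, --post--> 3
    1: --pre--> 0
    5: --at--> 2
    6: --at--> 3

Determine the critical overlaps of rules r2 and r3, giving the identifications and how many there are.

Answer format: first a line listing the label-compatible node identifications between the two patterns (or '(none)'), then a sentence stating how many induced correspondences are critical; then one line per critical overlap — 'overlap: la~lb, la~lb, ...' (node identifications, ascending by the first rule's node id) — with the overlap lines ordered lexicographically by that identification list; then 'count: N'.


label-compatible node identifications between L(r2) and L(r3): 1~1, 1~2, 1~3, 2~1, 2~2, 2~3, 3~4
3 of the induced correspondences are critical overlaps of r2 and r3.
overlap: 1~1, 2~2, 3~4
overlap: 1~1, 2~3, 3~4
overlap: 1~1, 3~4
count: 3


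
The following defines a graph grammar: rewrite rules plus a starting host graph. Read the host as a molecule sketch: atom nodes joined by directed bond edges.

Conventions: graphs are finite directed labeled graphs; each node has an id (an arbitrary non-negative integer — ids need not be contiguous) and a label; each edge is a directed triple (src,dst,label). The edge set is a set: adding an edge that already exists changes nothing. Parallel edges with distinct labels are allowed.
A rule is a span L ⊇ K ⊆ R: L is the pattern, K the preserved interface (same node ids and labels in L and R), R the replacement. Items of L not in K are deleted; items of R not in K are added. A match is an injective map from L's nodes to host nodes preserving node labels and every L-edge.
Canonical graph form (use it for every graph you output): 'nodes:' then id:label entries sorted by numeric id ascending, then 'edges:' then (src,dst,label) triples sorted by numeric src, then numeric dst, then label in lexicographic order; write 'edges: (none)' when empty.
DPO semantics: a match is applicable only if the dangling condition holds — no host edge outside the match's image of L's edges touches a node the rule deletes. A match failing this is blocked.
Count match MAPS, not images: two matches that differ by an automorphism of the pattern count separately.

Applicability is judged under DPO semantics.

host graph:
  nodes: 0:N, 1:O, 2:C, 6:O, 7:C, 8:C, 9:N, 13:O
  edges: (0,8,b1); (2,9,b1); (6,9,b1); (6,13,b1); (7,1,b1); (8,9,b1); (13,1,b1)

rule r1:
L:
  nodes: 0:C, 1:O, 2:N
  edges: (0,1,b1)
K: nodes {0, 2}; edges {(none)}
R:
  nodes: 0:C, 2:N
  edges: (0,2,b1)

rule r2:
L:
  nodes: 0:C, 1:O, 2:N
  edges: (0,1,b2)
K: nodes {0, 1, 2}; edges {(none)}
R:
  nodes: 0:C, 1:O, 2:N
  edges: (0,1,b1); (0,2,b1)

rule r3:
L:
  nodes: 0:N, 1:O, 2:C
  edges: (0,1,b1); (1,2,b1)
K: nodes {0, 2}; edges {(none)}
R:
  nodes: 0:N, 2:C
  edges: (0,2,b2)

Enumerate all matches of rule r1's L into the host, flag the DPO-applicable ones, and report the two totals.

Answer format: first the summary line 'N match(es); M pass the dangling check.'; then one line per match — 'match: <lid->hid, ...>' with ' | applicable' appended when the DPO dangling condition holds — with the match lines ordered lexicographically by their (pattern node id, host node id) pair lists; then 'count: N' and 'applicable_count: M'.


2 match(es); 0 pass the dangling check.
match: 0->7, 1->1, 2->0
match: 0->7, 1->1, 2->9
count: 2
applicable_count: 0


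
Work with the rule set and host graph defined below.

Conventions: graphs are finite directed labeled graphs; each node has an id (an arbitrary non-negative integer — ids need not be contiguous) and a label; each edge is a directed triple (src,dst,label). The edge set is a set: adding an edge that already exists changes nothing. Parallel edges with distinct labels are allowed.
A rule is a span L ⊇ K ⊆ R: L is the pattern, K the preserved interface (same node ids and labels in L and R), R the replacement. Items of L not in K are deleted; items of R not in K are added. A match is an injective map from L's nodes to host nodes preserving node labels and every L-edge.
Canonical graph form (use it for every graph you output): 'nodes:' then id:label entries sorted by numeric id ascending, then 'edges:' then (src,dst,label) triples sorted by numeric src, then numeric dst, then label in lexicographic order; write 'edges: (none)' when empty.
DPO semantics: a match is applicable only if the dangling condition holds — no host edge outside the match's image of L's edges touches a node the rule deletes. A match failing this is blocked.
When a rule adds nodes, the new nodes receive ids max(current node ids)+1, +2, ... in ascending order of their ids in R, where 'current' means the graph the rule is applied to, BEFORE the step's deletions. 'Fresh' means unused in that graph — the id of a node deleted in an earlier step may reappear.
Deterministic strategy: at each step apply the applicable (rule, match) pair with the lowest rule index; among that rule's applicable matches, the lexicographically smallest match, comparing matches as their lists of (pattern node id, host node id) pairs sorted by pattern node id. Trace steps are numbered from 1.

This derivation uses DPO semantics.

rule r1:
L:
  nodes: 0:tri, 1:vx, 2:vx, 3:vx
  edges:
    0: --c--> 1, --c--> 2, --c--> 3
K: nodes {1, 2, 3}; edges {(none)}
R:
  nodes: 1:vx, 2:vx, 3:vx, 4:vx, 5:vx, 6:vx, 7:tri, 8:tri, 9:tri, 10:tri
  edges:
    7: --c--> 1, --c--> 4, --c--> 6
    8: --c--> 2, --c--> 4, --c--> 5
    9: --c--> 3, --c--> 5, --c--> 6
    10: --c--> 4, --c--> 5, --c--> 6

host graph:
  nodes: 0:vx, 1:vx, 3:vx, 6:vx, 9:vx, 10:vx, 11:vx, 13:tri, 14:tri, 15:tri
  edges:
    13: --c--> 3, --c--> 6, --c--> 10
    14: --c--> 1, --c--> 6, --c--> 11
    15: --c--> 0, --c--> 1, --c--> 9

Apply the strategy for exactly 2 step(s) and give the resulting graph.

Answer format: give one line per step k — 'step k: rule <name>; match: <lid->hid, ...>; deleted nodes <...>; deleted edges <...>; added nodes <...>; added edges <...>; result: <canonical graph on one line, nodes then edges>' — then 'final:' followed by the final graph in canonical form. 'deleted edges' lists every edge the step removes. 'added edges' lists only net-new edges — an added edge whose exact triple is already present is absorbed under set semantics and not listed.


step 1: rule r1; match: 0->13, 1->3, 2->6, 3->10; deleted nodes 13; deleted edges (13,3,c); (13,6,c); (13,10,c); added nodes 16, 17, 18, 19, 20, 21, 22; added edges (19,3,c); (19,16,c); (19,18,c); (20,6,c); (20,16,c); (20,17,c); (21,10,c); (21,17,c); (21,18,c); (22,16,c); (22,17,c); (22,18,c); result: nodes: 0:vx, 1:vx, 3:vx, 6:vx, 9:vx, 10:vx, 11:vx, 14:tri, 15:tri, 16:vx, 17:vx, 18:vx, 19:tri, 20:tri, 21:tri, 22:tri edges: (14,1,c); (14,6,c); (14,11,c); (15,0,c); (15,1,c); (15,9,c); (19,3,c); (19,16,c); (19,18,c); (20,6,c); (20,16,c); (20,17,c); (21,10,c); (21,17,c); (21,18,c); (22,16,c); (22,17,c); (22,18,c)
step 2: rule r1; match: 0->14, 1->1, 2->6, 3->11; deleted nodes 14; deleted edges (14,1,c); (14,6,c); (14,11,c); added nodes 23, 24, 25, 26, 27, 28, 29; added edges (26,1,c); (26,23,c); (26,25,c); (27,6,c); (27,23,c); (27,24,c); (28,11,c); (28,24,c); (28,25,c); (29,23,c); (29,24,c); (29,25,c); result: nodes: 0:vx, 1:vx, 3:vx, 6:vx, 9:vx, 10:vx, 11:vx, 15:tri, 16:vx, 17:vx, 18:vx, 19:tri, 20:tri, 21:tri, 22:tri, 23:vx, 24:vx, 25:vx, 26:tri, 27:tri, 28:tri, 29:tri edges: (15,0,c); (15,1,c); (15,9,c); (19,3,c); (19,16,c); (19,18,c); (20,6,c); (20,16,c); (20,17,c); (21,10,c); (21,17,c); (21,18,c); (22,16,c); (22,17,c); (22,18,c); (26,1,c); (26,23,c); (26,25,c); (27,6,c); (27,23,c); (27,24,c); (28,11,c); (28,24,c); (28,25,c); (29,23,c); (29,24,c); (29,25,c)
final:
nodes: 0:vx, 1:vx, 3:vx, 6:vx, 9:vx, 10:vx, 11:vx, 15:tri, 16:vx, 17:vx, 18:vx, 19:tri, 20:tri, 21:tri, 22:tri, 23:vx, 24:vx, 25:vx, 26:tri, 27:tri, 28:tri, 29:tri
edges: (15,0,c); (15,1,c); (15,9,c); (19,3,c); (19,16,c); (19,18,c); (20,6,c); (20,16,c); (20,17,c); (21,10,c); (21,17,c); (21,18,c); (22,16,c); (22,17,c); (22,18,c); (26,1,c); (26,23,c); (26,25,c); (27,6,c); (27,23,c); (27,24,c); (28,11,c); (28,24,c); (28,25,c); (29,23,c); (29,24,c); (29,25,c)


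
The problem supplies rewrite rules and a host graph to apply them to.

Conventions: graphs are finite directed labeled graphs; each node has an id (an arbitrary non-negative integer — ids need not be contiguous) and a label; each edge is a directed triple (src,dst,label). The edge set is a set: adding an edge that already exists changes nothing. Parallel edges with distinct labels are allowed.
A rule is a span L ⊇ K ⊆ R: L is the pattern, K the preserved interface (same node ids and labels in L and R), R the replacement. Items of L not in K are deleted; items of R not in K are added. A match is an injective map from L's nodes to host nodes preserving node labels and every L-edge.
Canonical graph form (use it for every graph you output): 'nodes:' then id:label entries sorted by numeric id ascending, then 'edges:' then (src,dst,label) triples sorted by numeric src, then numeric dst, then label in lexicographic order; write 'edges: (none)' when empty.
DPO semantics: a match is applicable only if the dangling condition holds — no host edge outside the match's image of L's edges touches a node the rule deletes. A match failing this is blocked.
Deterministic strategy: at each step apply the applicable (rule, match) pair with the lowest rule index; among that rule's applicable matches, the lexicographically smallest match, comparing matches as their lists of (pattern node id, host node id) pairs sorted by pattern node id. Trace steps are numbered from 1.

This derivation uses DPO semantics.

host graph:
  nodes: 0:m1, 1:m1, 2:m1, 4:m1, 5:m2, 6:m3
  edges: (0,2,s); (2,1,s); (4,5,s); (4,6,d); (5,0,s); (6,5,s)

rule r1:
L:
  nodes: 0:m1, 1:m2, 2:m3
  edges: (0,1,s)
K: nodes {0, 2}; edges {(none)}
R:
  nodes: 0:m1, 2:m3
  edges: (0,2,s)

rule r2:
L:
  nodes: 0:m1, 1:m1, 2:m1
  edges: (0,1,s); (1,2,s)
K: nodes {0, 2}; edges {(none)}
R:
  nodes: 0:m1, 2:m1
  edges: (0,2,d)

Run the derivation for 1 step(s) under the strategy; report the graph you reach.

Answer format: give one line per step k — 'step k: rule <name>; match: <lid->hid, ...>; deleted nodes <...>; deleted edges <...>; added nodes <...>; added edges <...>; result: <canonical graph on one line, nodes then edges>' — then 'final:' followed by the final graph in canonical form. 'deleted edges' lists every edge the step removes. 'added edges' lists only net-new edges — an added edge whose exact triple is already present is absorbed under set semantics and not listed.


step 1: rule r2; match: 0->0, 1->2, 2->1; deleted nodes 2; deleted edges (0,2,s); (2,1,s); added nodes (none); added edges (0,1,d); result: nodes: 0:m1, 1:m1, 4:m1, 5:m2, 6:m3 edges: (0,1,d); (4,5,s); (4,6,d); (5,0,s); (6,5,s)
final:
nodes: 0:m1, 1:m1, 4:m1, 5:m2, 6:m3
edges: (0,1,d); (4,5,s); (4,6,d); (5,0,s); (6,5,s)


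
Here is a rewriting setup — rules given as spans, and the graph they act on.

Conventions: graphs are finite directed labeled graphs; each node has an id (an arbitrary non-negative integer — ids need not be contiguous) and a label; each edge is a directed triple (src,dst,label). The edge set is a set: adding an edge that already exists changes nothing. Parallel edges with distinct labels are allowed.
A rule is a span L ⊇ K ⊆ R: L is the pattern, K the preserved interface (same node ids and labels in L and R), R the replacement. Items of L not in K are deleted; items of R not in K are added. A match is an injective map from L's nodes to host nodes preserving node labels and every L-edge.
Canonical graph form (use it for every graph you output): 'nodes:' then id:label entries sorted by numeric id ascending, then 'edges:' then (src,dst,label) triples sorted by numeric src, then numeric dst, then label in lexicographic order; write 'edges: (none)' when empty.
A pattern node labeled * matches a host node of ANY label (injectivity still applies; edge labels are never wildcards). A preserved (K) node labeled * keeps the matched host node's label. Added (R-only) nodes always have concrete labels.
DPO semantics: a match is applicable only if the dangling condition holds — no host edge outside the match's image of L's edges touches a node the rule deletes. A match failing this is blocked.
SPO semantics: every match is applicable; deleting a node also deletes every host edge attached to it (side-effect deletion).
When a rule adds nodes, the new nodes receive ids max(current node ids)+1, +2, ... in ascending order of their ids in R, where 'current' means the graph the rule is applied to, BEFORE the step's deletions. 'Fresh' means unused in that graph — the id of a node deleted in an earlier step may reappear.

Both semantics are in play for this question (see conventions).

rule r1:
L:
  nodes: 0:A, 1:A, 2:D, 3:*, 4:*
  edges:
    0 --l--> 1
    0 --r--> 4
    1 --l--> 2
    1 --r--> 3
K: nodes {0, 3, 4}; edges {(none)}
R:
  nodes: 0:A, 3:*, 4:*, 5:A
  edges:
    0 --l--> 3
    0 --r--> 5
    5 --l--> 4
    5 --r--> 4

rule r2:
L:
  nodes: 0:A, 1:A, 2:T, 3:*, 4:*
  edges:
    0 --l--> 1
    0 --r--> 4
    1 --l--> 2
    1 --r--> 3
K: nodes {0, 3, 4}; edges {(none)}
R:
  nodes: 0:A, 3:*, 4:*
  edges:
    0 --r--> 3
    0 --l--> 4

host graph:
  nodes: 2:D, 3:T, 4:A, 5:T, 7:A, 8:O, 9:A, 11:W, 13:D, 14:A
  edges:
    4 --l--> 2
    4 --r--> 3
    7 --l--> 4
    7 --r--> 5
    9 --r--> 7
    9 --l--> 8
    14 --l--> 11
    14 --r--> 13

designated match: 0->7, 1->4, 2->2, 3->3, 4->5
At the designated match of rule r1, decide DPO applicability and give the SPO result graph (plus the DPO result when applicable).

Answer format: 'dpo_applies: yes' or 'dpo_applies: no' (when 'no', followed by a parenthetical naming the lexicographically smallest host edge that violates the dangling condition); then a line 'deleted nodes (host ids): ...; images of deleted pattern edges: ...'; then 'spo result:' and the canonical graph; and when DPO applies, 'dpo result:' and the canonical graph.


dpo_applies: yes
deleted nodes (host ids): 2, 4; images of deleted pattern edges: (4,2,l); (4,3,r); (7,4,l); (7,5,r)
spo result:
nodes: 3:T, 5:T, 7:A, 8:O, 9:A, 11:W, 13:D, 14:A, 15:A
edges: (7,3,l); (7,15,r); (9,7,r); (9,8,l); (14,11,l); (14,13,r); (15,5,l); (15,5,r)
dpo result:
nodes: 3:T, 5:T, 7:A, 8:O, 9:A, 11:W, 13:D, 14:A, 15:A
edges: (7,3,l); (7,15,r); (9,7,r); (9,8,l); (14,11,l); (14,13,r); (15,5,l); (15,5,r)


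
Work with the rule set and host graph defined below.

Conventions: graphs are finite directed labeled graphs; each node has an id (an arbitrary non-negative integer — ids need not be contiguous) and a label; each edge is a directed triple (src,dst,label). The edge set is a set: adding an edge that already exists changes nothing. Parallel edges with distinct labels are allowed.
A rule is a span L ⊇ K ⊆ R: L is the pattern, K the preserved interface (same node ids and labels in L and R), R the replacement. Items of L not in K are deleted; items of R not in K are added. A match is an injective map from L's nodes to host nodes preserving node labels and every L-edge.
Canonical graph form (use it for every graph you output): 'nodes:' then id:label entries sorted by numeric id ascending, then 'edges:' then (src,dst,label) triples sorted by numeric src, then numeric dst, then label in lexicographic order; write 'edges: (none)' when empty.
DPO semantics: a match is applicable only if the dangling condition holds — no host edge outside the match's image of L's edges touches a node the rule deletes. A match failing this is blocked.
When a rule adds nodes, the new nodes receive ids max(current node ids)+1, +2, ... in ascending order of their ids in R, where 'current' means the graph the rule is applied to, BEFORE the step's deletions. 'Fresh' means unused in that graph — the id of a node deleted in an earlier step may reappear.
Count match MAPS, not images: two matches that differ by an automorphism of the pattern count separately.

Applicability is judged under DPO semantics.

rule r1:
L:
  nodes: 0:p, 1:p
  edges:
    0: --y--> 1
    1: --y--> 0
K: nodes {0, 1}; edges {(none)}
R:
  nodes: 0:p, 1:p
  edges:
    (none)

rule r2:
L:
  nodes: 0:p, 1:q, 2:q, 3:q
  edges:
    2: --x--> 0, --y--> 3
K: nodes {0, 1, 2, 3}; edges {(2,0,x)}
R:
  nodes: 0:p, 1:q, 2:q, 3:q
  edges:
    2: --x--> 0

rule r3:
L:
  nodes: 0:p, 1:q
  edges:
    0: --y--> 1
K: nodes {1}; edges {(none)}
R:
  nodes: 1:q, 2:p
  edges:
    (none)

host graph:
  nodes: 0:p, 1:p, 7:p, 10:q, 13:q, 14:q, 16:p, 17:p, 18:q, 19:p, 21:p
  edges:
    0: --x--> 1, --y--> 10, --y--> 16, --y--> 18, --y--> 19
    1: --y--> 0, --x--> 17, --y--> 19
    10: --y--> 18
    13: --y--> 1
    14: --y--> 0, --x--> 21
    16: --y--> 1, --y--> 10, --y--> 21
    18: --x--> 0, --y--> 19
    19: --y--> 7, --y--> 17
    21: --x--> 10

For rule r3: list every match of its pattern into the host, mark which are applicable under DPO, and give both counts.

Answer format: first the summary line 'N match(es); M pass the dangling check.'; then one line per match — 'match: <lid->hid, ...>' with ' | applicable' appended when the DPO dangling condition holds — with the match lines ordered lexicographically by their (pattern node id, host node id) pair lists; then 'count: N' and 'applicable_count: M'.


3 match(es); 0 pass the dangling check.
match: 0->0, 1->10
match: 0->0, 1->18
match: 0->16, 1->10
count: 3
applicable_count: 0


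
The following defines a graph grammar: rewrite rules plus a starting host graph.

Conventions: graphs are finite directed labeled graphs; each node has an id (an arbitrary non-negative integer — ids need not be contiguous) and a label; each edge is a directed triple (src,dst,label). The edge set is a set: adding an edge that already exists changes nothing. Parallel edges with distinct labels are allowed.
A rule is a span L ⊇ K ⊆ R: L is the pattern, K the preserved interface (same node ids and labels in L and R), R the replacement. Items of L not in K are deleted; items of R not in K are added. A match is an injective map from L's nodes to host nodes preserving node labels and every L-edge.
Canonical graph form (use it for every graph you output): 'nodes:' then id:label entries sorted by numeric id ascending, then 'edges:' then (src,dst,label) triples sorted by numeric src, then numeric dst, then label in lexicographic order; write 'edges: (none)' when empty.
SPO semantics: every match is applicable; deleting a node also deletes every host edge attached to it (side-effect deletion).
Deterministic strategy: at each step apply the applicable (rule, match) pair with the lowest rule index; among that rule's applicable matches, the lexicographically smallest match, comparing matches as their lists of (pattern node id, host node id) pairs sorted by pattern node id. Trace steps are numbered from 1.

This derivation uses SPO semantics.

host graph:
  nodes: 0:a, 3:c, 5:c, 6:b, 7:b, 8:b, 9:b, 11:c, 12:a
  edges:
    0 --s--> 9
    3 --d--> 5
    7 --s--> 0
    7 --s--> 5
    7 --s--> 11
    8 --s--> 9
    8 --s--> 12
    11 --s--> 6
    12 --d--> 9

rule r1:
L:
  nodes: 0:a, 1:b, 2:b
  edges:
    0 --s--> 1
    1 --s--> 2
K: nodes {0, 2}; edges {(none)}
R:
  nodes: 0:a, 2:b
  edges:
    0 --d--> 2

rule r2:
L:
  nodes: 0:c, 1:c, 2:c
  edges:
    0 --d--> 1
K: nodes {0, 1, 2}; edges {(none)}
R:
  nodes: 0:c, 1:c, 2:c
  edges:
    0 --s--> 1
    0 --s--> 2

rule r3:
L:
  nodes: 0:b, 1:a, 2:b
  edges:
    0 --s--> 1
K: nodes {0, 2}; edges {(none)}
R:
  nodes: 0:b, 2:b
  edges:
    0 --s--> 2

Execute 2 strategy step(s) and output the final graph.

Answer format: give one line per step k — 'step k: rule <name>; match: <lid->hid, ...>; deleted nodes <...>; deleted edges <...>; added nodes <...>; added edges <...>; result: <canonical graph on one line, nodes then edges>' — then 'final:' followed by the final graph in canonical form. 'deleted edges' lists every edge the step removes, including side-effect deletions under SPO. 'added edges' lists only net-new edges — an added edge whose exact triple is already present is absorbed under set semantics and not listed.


step 1: rule r2; match: 0->3, 1->5, 2->11; deleted nodes (none); deleted edges (3,5,d); added nodes (none); added edges (3,5,s); (3,11,s); result: nodes: 0:a, 3:c, 5:c, 6:b, 7:b, 8:b, 9:b, 11:c, 12:a edges: (0,9,s); (3,5,s); (3,11,s); (7,0,s); (7,5,s); (7,11,s); (8,9,s); (8,12,s); (11,6,s); (12,9,d)
step 2: rule r3; match: 0->7, 1->0, 2->6; deleted nodes 0; deleted edges (0,9,s); (7,0,s); added nodes (none); added edges (7,6,s); result: nodes: 3:c, 5:c, 6:b, 7:b, 8:b, 9:b, 11:c, 12:a edges: (3,5,s); (3,11,s); (7,5,s); (7,6,s); (7,11,s); (8,9,s); (8,12,s); (11,6,s); (12,9,d)
final:
nodes: 3:c, 5:c, 6:b, 7:b, 8:b, 9:b, 11:c, 12:a
edges: (3,5,s); (3,11,s); (7,5,s); (7,6,s); (7,11,s); (8,9,s); (8,12,s); (11,6,s); (12,9,d)
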